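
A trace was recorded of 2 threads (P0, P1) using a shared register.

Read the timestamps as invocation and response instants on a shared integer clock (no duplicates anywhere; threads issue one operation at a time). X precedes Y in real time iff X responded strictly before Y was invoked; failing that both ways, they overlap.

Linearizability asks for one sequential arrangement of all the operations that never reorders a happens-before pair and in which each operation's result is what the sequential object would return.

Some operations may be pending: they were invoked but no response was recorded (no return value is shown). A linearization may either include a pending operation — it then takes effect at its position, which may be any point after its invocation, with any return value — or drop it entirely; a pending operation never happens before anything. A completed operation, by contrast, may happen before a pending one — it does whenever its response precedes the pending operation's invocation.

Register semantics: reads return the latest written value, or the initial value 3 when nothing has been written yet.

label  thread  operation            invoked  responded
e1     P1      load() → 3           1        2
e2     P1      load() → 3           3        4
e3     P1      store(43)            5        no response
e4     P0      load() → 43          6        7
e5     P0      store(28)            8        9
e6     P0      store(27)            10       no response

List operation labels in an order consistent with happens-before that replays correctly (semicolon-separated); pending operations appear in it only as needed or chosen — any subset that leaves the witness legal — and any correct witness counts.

after step 1 (e1 load() → 3): value 3
after step 2 (e2 load() → 3): value 3
after step 3 (e3 store(43) (pending, included)): value 43
after step 4 (e4 load() → 43): value 43
after step 5 (e5 store(28)): value 28

e1; e2; e3; e4; e5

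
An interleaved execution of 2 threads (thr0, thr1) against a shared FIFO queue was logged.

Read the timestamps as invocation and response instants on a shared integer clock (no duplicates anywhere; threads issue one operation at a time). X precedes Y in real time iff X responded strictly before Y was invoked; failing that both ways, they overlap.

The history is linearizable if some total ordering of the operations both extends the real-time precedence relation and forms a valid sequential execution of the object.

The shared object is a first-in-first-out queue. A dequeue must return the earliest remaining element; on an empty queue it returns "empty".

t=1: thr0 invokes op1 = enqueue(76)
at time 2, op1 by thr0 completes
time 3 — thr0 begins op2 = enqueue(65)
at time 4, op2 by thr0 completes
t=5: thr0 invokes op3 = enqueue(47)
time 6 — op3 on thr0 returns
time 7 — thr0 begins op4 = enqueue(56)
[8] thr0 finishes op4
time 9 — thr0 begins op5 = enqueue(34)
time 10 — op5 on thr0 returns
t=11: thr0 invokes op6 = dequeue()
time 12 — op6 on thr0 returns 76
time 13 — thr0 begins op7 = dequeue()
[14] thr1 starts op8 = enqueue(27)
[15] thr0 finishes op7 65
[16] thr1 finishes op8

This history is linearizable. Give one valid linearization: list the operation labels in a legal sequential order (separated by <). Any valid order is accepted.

1. op1 enqueue(76), leaving queue <76>
2. op2 enqueue(65), leaving queue <76,65>
3. op3 enqueue(47), leaving queue <76,65,47>
4. op4 enqueue(56), leaving queue <76,65,47,56>
5. op5 enqueue(34), leaving queue <76,65,47,56,34>
6. op6 dequeue() → 76, leaving queue <65,47,56,34>
7. op7 dequeue() → 65, leaving queue <47,56,34>
8. op8 enqueue(27), leaving queue <47,56,34,27>

op1 < op2 < op3 < op4 < op5 < op6 < op7 < op8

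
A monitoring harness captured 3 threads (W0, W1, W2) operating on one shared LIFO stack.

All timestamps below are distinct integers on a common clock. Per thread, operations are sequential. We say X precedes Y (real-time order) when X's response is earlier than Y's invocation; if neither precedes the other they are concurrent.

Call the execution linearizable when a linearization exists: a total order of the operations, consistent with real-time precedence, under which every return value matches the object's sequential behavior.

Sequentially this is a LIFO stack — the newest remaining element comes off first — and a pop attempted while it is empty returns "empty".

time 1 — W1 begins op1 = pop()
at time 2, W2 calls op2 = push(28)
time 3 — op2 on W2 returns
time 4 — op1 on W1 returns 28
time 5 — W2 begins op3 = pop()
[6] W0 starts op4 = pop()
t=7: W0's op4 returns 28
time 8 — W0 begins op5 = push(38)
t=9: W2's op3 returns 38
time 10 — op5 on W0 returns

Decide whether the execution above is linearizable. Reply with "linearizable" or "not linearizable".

already the first 7 events (up to op4's response at time 7) admit no linearization; the first 6 still do
all 2 real-time-respecting orders fail — 3 completed LIFO stack operations, no legal replay
include/drop combinations of the 1 pending operation (op3) were all tried; none helps
one such order, op1, op2, op4 (pending dropped), breaks at step 1 where op1 pop() → 28 is illegal
one such order, op2, op1, op4 (pending dropped), breaks at step 3 where op4 pop() → 28 is illegal

not linearizable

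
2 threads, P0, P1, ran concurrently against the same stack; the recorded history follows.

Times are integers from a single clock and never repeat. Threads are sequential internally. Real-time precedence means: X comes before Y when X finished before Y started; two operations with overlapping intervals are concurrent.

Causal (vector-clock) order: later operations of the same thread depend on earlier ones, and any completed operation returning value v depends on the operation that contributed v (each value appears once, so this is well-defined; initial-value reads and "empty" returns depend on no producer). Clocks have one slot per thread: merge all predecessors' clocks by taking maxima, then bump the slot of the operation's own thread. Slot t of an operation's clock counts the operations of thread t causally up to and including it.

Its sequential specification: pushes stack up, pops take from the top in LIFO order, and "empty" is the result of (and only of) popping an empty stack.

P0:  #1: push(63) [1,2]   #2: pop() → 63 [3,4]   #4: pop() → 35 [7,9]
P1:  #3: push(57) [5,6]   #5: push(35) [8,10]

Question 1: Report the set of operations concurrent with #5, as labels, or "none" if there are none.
#4

#5 spans [8,10]: anything still running between times 8 and 10 counts as concurrent
#1 [1,2]: before
#2 [3,4]: before
#3 [5,6]: before
#4 [7,9]: concurrent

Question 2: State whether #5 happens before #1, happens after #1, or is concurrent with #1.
after

#5 spans [8,10], #1 spans [1,2]
resp(#1)=2 < inv(#5)=8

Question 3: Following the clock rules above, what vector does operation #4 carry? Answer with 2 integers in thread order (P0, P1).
(3, 2)

VC(#3, invoked at 5): no causal predecessors; +1 on P1 → (0, 1)
VC(#1, invoked at 1): no causal predecessors; +1 on P0 → (1, 0)
merge at #5 (invoked 8): VC(#3)=(0, 1), own-thread bump on P1 → (0, 2)
merge at #2 (invoked 3): VC(#1)=(1, 0), own-thread bump on P0 → (2, 0)
merge at #4 (invoked 7): VC(#2)=(2, 0), VC(#5)=(0, 2), own-thread bump on P0 → (3, 2)
target: VC(#4) = (3, 2)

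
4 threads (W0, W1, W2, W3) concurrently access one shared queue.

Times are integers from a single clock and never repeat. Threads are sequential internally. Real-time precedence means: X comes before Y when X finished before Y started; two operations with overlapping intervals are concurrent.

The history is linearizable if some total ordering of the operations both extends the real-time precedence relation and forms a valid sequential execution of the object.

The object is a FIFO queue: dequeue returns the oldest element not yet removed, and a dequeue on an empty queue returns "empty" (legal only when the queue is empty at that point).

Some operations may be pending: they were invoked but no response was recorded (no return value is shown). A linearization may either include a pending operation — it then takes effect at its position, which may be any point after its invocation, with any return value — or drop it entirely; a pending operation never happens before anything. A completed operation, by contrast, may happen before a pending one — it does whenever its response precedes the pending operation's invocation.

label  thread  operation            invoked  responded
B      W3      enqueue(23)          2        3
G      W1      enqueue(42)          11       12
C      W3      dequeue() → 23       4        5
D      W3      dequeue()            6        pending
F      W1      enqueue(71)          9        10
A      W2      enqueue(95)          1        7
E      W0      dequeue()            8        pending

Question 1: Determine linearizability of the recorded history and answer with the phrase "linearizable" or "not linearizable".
linearizable

witness order: B, A, C, D, E, F, G
after step 1 (B enqueue(23)): queue <23>
after step 2 (A enqueue(95)): queue <23,95>
after step 3 (C dequeue() → 23): queue <95>
after step 4 (D dequeue() (pending, included)): queue <>
after step 5 (E dequeue() (pending, included)): queue <>
after step 6 (F enqueue(71)): queue <71>
after step 7 (G enqueue(42)): queue <71,42>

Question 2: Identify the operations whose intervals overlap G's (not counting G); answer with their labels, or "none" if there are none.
D, E

G spans [11,12]: anything still running between times 11 and 12 counts as concurrent
A [1,7]: before
B [2,3]: before
C [4,5]: before
D [6,…): concurrent
E [8,…): concurrent
F [9,10]: before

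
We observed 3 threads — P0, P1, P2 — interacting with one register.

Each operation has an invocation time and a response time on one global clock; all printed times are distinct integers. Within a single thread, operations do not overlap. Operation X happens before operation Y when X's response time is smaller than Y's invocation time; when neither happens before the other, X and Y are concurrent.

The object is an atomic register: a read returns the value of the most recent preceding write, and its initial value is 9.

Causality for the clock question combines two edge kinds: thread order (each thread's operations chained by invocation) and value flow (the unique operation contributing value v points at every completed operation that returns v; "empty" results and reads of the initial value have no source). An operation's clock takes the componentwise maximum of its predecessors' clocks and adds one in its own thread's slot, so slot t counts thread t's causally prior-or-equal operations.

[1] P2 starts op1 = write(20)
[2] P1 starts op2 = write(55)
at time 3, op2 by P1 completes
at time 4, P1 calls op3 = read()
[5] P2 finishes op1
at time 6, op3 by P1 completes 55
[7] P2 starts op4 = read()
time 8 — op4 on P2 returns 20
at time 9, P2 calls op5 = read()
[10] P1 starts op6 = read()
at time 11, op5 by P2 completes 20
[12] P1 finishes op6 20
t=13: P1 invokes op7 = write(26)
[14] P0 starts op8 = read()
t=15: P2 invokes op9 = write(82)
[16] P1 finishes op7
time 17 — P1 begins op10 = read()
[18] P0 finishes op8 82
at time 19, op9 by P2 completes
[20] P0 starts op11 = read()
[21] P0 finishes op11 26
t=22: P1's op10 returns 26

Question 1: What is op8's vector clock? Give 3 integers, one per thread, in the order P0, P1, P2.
Answer: (1, 0, 4)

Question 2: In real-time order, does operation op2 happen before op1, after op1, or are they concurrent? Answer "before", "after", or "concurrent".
Answer: concurrent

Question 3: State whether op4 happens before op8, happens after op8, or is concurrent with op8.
Answer: before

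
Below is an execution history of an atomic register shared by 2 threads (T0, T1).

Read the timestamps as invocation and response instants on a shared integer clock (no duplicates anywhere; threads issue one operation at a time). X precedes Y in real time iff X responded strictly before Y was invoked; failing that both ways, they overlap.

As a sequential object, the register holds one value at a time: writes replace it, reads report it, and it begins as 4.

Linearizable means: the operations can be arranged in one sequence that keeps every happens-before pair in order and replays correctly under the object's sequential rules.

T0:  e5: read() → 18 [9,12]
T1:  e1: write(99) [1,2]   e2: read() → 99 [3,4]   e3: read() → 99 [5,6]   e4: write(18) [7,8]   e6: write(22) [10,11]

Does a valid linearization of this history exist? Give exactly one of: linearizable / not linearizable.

linearizable

witness order: e1, e2, e3, e4, e5, e6
1. e1 write(99), leaving value 99
2. e2 read() → 99, leaving value 99
3. e3 read() → 99, leaving value 99
4. e4 write(18), leaving value 18
5. e5 read() → 18, leaving value 18
6. e6 write(22), leaving value 22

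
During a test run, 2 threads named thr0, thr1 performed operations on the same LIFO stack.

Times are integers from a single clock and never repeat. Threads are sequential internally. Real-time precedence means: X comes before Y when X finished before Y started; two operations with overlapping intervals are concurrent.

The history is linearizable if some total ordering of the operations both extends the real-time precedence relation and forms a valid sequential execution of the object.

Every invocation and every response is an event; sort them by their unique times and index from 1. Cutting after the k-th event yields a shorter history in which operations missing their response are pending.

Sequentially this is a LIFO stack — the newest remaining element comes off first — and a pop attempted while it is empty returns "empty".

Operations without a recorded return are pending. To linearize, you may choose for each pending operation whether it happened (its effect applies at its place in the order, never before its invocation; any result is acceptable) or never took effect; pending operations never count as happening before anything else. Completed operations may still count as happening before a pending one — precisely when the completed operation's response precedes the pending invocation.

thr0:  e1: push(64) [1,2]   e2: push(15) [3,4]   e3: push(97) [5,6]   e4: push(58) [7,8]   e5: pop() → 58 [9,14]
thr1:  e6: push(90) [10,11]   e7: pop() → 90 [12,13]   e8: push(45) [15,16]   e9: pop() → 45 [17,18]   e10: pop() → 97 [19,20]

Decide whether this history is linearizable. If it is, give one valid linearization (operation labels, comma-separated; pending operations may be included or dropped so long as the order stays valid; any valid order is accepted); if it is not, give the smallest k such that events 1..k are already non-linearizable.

1. e1 push(64), leaving stack <64>
2. e2 push(15), leaving stack <64,15>
3. e3 push(97), leaving stack <64,15,97>
4. e4 push(58), leaving stack <64,15,97,58>
5. e5 pop() → 58, leaving stack <64,15,97>
6. e6 push(90), leaving stack <64,15,97,90>
7. e7 pop() → 90, leaving stack <64,15,97>
8. e8 push(45), leaving stack <64,15,97,45>
9. e9 pop() → 45, leaving stack <64,15,97>
10. e10 pop() → 97, leaving stack <64,15>

linearizable — witness: e1, e2, e3, e4, e5, e6, e7, e8, e9, e10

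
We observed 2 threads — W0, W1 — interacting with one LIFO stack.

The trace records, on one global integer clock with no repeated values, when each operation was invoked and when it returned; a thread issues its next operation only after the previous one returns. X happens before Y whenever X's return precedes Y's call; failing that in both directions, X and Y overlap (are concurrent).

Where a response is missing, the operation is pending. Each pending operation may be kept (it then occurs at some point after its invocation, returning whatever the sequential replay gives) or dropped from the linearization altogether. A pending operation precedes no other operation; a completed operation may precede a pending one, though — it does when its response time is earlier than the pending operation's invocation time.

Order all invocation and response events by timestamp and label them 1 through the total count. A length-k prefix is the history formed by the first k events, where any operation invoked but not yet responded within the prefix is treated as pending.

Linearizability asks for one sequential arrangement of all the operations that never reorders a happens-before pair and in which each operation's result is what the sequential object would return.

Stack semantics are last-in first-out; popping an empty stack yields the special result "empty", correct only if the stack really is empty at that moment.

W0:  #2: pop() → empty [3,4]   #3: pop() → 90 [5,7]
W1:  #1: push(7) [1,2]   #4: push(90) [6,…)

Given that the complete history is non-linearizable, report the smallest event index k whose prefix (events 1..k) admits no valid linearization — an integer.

4

a valid linearization of events 1..3 exists, for instance #1:
step 1: #1 push(7) — stack <7>
include event 4 — #2 responding at 4 — and every candidate order breaks
take #1, #2: step 2 already fails, because #2 pop() → empty cannot occur there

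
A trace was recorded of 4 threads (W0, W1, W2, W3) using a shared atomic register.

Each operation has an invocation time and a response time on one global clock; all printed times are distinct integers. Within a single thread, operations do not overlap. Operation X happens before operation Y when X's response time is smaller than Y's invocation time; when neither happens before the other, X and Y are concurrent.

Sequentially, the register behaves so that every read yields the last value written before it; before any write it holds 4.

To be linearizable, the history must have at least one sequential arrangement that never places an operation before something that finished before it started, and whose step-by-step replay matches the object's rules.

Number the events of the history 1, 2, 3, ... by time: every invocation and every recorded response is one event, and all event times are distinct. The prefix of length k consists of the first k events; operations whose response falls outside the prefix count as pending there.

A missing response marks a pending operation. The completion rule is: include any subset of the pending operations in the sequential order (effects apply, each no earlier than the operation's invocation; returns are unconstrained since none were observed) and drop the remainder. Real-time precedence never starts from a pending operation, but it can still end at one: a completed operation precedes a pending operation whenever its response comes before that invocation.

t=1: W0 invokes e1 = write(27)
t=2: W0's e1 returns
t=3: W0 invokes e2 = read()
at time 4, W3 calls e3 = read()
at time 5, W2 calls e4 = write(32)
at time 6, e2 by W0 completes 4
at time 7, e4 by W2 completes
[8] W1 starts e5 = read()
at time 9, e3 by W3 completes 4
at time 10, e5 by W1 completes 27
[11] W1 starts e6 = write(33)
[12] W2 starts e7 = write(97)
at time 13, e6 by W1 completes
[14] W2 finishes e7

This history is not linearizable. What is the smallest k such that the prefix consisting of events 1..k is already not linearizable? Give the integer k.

6

one valid order for events 1..5 is e1:
1. e1 write(27), leaving value 27
adding event 6 (e2 responds at 6) leaves no legal real-time order
completion choices over the 2 pending operations (e3, e4) were checked; none helps
for example e1, e2 (pending dropped) fails at step 2: e2 read() → 4 is not legal there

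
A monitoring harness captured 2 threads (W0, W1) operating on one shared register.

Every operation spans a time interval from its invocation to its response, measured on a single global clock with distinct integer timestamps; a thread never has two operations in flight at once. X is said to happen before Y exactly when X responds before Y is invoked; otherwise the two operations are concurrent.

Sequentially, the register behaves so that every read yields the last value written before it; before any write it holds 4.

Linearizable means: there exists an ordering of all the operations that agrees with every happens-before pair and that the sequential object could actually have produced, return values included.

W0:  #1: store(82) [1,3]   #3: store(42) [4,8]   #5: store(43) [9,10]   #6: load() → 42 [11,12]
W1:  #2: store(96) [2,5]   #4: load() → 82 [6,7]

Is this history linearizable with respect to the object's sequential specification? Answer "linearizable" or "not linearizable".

events 1..11 are fine; event 12 — the response of #6 at time 12 — makes the prefix non-linearizable
5 orders of the 6 completed register ops respect real time; none is legal
e.g. #1, #2, #3, #4, #5, #6: illegal at step 4, since #4 load() → 82 cannot apply there
e.g. #1, #2, #4, #3, #5, #6: illegal at step 3, since #4 load() → 82 cannot apply there

not linearizable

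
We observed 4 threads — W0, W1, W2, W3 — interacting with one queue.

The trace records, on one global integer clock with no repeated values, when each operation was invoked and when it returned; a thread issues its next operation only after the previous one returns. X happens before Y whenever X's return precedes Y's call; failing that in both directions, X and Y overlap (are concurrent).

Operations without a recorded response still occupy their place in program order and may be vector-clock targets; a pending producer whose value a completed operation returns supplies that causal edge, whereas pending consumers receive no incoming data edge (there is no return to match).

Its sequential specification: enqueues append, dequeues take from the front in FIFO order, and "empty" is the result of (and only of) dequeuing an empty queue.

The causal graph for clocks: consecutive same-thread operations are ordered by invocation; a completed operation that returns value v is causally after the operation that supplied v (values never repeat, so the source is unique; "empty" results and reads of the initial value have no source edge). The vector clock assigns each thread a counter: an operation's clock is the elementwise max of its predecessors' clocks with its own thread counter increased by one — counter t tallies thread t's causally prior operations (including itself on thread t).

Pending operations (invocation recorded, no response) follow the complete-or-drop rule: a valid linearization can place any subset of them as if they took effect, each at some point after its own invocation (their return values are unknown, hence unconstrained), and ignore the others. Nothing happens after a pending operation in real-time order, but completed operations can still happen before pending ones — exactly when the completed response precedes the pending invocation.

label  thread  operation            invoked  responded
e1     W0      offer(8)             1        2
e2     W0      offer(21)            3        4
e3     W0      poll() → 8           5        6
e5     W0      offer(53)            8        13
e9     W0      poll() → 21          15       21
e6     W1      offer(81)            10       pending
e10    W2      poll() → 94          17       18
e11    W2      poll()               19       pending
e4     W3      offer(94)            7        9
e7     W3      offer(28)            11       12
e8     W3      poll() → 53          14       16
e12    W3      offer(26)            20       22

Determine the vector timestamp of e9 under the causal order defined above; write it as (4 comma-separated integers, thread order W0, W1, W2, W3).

root op e4, invoked 7: fresh clock plus W3's own tick → (0, 0, 0, 1)
root op e6, invoked 10: fresh clock plus W1's own tick → (0, 1, 0, 0)
root op e1, invoked 1: fresh clock plus W0's own tick → (1, 0, 0, 0)
VC(e7, invoked at 11): max of VC(e4)=(0, 0, 0, 1), then +1 on thread W3 → (0, 0, 0, 2)
VC(e10, invoked at 17): max of VC(e4)=(0, 0, 0, 1), then +1 on thread W2 → (0, 0, 1, 1)
VC(e2, invoked at 3): max of VC(e1)=(1, 0, 0, 0), then +1 on thread W0 → (2, 0, 0, 0)
VC(e11, invoked at 19): max of VC(e10)=(0, 0, 1, 1), then +1 on thread W2 → (0, 0, 2, 1)
VC(e3, invoked at 5): max of VC(e1)=(1, 0, 0, 0), VC(e2)=(2, 0, 0, 0), then +1 on thread W0 → (3, 0, 0, 0)
VC(e5, invoked at 8): max of VC(e3)=(3, 0, 0, 0), then +1 on thread W0 → (4, 0, 0, 0)
VC(e9, invoked at 15): max of VC(e2)=(2, 0, 0, 0), VC(e5)=(4, 0, 0, 0), then +1 on thread W0 → (5, 0, 0, 0)
VC(e8, invoked at 14): max of VC(e5)=(4, 0, 0, 0), VC(e7)=(0, 0, 0, 2), then +1 on thread W3 → (4, 0, 0, 3)
VC(e12, invoked at 20): max of VC(e8)=(4, 0, 0, 3), then +1 on thread W3 → (4, 0, 0, 4)
target: VC(e9) = (5, 0, 0, 0)

(5, 0, 0, 0)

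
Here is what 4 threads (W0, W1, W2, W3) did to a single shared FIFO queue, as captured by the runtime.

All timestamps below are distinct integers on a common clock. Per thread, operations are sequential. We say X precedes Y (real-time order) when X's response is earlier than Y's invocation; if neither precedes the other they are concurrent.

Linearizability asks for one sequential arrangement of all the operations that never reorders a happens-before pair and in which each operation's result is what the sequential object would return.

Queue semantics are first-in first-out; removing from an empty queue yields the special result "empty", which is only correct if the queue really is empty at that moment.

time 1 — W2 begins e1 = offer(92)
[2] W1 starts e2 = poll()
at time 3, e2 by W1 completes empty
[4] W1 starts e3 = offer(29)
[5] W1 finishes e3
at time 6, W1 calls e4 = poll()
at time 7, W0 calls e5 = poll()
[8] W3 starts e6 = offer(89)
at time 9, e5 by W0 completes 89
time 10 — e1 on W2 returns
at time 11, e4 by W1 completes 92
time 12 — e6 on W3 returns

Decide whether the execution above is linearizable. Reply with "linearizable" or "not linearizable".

cut after 10 events: linearizable; cut after 11 events (e4 responds, time 11): not linearizable
10 orders of the 5 completed FIFO queue ops respect real time; none is legal
no escape via the 1 pending operation (e6): every completion choice fails
e.g. e1, e2, e3, e4, e5 (pending dropped): illegal at step 2, since e2 poll() → empty cannot apply there
e.g. e1, e2, e3, e5, e4 (pending dropped): illegal at step 2, since e2 poll() → empty cannot apply there

not linearizable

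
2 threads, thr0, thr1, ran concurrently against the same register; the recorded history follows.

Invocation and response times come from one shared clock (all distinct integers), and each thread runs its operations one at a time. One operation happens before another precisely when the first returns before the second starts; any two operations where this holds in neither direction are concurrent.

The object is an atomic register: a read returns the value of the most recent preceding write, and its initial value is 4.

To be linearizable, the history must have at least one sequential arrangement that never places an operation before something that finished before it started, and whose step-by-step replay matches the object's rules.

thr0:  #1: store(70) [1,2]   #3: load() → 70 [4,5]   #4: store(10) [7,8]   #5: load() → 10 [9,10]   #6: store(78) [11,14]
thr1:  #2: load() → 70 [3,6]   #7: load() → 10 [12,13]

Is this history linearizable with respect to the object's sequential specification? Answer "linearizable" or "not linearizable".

witness order: #1, #2, #3, #4, #5, #7, #6
after step 1 (#1 store(70)): value 70
after step 2 (#2 load() → 70): value 70
after step 3 (#3 load() → 70): value 70
after step 4 (#4 store(10)): value 10
after step 5 (#5 load() → 10): value 10
after step 6 (#7 load() → 10): value 10
after step 7 (#6 store(78)): value 78

linearizable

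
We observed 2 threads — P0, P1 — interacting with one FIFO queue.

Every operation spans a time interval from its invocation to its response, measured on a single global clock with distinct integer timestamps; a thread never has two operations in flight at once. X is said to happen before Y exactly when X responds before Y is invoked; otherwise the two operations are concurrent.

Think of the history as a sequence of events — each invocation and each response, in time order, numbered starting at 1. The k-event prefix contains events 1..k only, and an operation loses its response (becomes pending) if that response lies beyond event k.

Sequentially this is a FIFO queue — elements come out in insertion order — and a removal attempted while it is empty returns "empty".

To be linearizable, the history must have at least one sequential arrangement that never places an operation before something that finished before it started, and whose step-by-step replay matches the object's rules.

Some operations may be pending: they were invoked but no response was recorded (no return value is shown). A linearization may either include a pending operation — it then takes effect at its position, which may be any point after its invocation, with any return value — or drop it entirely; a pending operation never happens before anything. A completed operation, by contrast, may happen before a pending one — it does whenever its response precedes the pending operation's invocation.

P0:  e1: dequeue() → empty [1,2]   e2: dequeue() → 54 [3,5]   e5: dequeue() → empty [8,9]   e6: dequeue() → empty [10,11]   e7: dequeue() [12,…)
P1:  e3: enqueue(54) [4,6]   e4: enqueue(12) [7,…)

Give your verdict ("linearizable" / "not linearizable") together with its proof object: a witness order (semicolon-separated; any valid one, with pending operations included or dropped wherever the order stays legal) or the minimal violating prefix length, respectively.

after step 1 (e1 dequeue() → empty): queue <>
after step 2 (e3 enqueue(54)): queue <54>
after step 3 (e2 dequeue() → 54): queue <>
after step 4 (e5 dequeue() → empty): queue <>
after step 5 (e6 dequeue() → empty): queue <>

linearizable — witness: e1; e3; e2; e5; e6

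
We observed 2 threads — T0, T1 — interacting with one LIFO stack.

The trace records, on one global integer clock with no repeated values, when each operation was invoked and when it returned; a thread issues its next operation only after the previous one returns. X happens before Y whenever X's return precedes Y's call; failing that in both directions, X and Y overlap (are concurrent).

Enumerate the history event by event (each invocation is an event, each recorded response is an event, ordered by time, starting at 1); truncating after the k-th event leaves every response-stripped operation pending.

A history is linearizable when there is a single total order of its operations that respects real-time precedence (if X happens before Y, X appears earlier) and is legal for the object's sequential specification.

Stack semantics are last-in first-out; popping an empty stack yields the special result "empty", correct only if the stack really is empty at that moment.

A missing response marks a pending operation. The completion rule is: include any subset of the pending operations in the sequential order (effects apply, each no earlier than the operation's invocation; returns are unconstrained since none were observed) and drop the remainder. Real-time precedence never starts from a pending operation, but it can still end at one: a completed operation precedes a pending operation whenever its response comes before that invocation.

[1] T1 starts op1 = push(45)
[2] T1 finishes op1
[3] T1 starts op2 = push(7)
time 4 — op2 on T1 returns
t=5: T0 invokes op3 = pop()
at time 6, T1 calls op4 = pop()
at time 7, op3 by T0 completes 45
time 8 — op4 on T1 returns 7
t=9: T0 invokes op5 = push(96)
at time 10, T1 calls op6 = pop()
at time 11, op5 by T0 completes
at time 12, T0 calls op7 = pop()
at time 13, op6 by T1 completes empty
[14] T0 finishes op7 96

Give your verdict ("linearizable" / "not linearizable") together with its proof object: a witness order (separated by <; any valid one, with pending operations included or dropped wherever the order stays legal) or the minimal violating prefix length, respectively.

linearizable — witness: op1 < op2 < op4 < op3 < op5 < op7 < op6

after step 1 (op1 push(45)): stack <45>
after step 2 (op2 push(7)): stack <45,7>
after step 3 (op4 pop() → 7): stack <45>
after step 4 (op3 pop() → 45): stack <>
after step 5 (op5 push(96)): stack <96>
after step 6 (op7 pop() → 96): stack <>
after step 7 (op6 pop() → empty): stack <>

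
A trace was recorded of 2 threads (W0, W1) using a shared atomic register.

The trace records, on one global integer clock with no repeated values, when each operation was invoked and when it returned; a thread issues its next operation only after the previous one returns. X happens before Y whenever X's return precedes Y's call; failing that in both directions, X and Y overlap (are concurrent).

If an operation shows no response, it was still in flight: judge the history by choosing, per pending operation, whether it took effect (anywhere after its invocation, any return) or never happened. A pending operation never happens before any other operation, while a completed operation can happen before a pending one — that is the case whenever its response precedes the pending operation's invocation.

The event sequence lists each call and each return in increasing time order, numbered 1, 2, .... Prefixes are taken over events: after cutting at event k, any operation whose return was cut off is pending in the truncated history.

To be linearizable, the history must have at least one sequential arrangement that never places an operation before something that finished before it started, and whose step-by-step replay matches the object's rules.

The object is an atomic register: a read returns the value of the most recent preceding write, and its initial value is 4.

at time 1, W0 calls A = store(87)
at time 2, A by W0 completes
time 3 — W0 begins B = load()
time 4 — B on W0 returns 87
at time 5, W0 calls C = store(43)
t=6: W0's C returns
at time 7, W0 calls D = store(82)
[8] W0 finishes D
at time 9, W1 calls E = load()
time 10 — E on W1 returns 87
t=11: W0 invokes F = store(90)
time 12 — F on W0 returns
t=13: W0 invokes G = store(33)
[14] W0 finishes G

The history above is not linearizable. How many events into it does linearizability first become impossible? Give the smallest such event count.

10

events 1..9 are linearizable; a witness order is A, B, C, D:
after step 1 (A store(87)): value 87
after step 2 (B load() → 87): value 87
after step 3 (C store(43)): value 43
after step 4 (D store(82)): value 82
with event 10 included (E responding at time 10), all real-time-consistent orders fail
one such order, A, B, C, D, E, breaks at step 5 where E load() → 87 is illegal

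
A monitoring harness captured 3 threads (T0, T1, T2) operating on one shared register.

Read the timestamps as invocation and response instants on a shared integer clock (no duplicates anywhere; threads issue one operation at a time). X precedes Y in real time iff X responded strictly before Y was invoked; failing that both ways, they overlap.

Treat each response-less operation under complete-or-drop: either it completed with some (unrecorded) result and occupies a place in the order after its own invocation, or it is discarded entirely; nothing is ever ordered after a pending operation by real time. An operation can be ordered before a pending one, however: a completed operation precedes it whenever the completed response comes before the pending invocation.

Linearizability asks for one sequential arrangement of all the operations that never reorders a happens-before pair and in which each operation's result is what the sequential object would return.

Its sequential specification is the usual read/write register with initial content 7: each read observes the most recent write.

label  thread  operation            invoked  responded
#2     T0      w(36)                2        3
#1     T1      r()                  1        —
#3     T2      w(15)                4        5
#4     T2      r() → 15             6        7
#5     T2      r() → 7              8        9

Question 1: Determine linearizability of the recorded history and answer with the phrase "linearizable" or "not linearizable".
the violation lands at event 9, #5's response at time 9: events 1..8 linearize, events 1..9 do not
a single order respects real time; the 4 completed register operations fail replay along it
include/drop combinations of the 1 pending operation (#1) were all tried; none helps
take #2, #3, #4, #5 (pending dropped): step 4 already fails, because #5 r() → 7 cannot occur there

not linearizable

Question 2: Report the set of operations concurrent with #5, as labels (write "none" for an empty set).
#5 spans [8,9]; an op avoiding the whole window 8..9 is ordered, any other is concurrent
#1 [1,…): concurrent
#2 [2,3]: before
#3 [4,5]: before
#4 [6,7]: before

#1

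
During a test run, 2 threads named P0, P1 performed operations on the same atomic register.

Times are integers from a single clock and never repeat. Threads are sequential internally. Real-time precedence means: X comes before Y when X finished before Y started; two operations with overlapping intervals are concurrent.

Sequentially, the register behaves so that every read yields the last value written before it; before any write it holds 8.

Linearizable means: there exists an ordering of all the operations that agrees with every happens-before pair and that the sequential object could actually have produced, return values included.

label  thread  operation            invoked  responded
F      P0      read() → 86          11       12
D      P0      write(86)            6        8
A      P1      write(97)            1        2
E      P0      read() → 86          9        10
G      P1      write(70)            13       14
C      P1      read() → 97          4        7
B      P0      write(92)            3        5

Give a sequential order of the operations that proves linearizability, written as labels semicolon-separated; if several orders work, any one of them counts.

1. A write(97), leaving value 97
2. C read() → 97, leaving value 97
3. B write(92), leaving value 92
4. D write(86), leaving value 86
5. E read() → 86, leaving value 86
6. F read() → 86, leaving value 86
7. G write(70), leaving value 70

A; C; B; D; E; F; G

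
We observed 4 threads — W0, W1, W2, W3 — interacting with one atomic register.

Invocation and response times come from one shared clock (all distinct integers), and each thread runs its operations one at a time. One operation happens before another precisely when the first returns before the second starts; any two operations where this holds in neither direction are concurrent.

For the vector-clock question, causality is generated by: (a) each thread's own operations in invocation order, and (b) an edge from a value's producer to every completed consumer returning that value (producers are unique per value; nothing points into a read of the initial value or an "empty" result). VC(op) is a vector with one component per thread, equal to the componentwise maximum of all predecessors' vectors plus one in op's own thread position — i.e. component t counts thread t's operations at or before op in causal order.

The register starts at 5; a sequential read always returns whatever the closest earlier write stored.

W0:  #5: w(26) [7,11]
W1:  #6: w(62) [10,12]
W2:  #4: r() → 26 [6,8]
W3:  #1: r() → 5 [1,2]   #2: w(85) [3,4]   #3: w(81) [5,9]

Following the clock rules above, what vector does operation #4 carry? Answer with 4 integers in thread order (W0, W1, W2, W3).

#1 (invocation 1): nothing precedes it; W3's component alone gives (0, 0, 0, 1)
#6 (invocation 10): nothing precedes it; W1's component alone gives (0, 1, 0, 0)
#5 (invocation 7): nothing precedes it; W0's component alone gives (1, 0, 0, 0)
VC(#2, invoked at 3): max of VC(#1)=(0, 0, 0, 1), then +1 on thread W3 → (0, 0, 0, 2)
VC(#4, invoked at 6): max of VC(#5)=(1, 0, 0, 0), then +1 on thread W2 → (1, 0, 1, 0)
VC(#3, invoked at 5): max of VC(#2)=(0, 0, 0, 2), then +1 on thread W3 → (0, 0, 0, 3)
target: VC(#4) = (1, 0, 1, 0)

(1, 0, 1, 0)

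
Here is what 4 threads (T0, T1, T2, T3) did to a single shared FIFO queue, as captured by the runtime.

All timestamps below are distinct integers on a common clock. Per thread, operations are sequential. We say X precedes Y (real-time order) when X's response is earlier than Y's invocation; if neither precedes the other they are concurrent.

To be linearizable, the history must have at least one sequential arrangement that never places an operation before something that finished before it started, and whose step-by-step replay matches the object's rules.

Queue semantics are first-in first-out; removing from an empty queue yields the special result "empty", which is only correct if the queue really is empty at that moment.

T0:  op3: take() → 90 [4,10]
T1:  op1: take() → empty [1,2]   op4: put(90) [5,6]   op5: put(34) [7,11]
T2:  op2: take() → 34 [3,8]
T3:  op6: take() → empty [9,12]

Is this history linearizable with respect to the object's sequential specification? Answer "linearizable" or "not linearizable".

linearizable

witness order: op1, op4, op3, op5, op2, op6
after step 1 (op1 take() → empty): queue <>
after step 2 (op4 put(90)): queue <90>
after step 3 (op3 take() → 90): queue <>
after step 4 (op5 put(34)): queue <34>
after step 5 (op2 take() → 34): queue <>
after step 6 (op6 take() → empty): queue <>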